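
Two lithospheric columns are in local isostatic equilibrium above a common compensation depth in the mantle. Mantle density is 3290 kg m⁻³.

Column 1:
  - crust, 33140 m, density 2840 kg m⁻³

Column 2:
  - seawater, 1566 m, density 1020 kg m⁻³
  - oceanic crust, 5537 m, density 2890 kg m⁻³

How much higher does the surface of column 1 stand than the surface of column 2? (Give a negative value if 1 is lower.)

For any compensation level in the mantle, the mantle terms cancel and isostasy reduces to e = (Σt_1 − Σt_2) − (Σ(ρt)_1 − Σ(ρt)_2) / ρ_m.
Σt_1 = 33140 m; Σt_2 = 7103 m; Σ(ρt)_1 = 94117600; Σ(ρt)_2 = 17599250 (in m·kg m⁻³).
e = (33140 − 7103) − (94117600 − 17599250) / 3290 = 2780 m.

2780 m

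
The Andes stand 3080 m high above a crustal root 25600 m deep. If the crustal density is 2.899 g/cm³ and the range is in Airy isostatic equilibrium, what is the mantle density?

Airy balance: ρ_c h = (ρ_m − ρ_c) r → ρ_m = ρ_c (1 + h/r).
ρ_m = 2.899 × (1 + 3080 m/25600 m) = 3.25 g/cm³.

3.25 g/cm³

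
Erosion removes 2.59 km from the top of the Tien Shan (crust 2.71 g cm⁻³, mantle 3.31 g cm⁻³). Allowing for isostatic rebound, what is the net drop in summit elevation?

Rebound u = e ρ_c/ρ_m = 2.59 km × 2.71/3.31 = 2.121 km.
Net surface drop = e − u = 2.59 km − 2.121 km = e (ρ_m − ρ_c)/ρ_m = 0.469 km.

0.469 km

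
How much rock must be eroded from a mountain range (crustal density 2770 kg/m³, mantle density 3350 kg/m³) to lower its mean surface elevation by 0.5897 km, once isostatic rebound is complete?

Net drop Δ = e − u = e − e ρ_c/ρ_m = e (ρ_m − ρ_c)/ρ_m.
e = Δ ρ_m/(ρ_m − ρ_c) = 0.5897 km × 3350/580 = 3.41 km.

3.41 km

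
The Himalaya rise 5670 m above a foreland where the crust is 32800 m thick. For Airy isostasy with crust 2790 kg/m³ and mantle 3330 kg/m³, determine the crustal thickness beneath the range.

Root depth r = h ρ_c / (ρ_m − ρ_c) = 5670 m × 2790 / 540 = 29300 m.
Total thickness = T + h + r = 32800 m + 5670 m + 29300 m = 67800 m.

67800 m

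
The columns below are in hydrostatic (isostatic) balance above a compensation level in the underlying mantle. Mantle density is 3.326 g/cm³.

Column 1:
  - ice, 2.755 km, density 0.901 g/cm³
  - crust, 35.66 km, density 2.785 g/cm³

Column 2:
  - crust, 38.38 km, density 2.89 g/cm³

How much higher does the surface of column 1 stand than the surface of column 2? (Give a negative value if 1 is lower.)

For any compensation level in the mantle, the mantle terms cancel and isostasy reduces to e = (Σt_1 − Σt_2) − (Σ(ρt)_1 − Σ(ρt)_2) / ρ_m.
Σt_1 = 38.415 km; Σt_2 = 38.38 km; Σ(ρt)_1 = 101.795355; Σ(ρt)_2 = 110.9182 (in km·g/cm³).
e = (38.415 − 38.38) − (101.795355 − 110.9182) / 3.326 = 2.78 km.

2.78 km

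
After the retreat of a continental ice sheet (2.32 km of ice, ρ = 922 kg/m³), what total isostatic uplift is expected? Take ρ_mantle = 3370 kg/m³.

Removing the load lets mantle flow back in; uplift u satisfies ρ_ice t = ρ_m u.
u = t ρ_ice/ρ_m = 2.32 km × 922/3370 = 0.635 km.

0.635 km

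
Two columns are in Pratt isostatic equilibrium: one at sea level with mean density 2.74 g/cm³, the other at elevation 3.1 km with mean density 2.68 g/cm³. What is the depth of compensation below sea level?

ρ_ref D = ρ (D + h) → D (ρ_ref − ρ) = ρ h.
D = ρ h/(ρ_ref − ρ) = 2.68 × 3.1 km/(2.74 − 2.68) = 138 km.

138 km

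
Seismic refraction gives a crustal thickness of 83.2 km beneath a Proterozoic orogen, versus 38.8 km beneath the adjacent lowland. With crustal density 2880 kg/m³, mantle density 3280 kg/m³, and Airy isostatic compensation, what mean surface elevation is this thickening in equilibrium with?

Excess crust Δ = 83.2 km − 38.8 km = 44.4 km, split between elevation h and root r with h + r = Δ.
Airy balance ρ_c h = (ρ_m − ρ_c) r gives r = h ρ_c/(ρ_m − ρ_c), so h (1 + ρ_c/(ρ_m − ρ_c)) = Δ, i.e. h = Δ (ρ_m − ρ_c)/ρ_m.
h = 44.4 km × 400/3280 = 5.41 km.

5.41 km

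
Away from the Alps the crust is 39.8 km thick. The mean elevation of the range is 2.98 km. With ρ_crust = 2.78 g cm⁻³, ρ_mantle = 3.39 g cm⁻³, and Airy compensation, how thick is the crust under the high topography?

56.4 km

Root depth r = h ρ_c / (ρ_m − ρ_c) = 2.98 km × 2.78 / 0.61 = 13.58 km.
Total thickness = T + h + r = 39.8 km + 2.98 km + 13.58 km = 56.4 km.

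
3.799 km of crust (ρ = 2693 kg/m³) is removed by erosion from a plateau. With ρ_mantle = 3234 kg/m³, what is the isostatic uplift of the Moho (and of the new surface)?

3.16 km

Unloading: uplift u = e ρ_c/ρ_m = 3.799 km × 2693/3234 = 3.16 km.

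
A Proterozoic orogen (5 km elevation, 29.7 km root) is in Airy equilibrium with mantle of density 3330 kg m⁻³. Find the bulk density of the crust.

2850 kg m⁻³

ρ_c h = (ρ_m − ρ_c) r → ρ_c (h + r) = ρ_m r → ρ_c = ρ_m r / (h + r).
ρ_c = 3330 × 29.7 km / (5 km + 29.7 km) = 2850 kg m⁻³.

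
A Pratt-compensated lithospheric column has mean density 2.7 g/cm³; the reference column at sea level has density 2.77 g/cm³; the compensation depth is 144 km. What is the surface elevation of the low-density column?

3.73 km

ρ_ref D = ρ (D + h) → h = D (ρ_ref − ρ)/ρ.
h = 144 km × (2.77 − 2.7)/2.7 = 3.73 km.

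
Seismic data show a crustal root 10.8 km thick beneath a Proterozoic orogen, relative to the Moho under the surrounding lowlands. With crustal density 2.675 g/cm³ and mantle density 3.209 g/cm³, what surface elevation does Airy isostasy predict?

Isostatic balance requires: ρ_c h = (ρ_m − ρ_c) r.
h = r (ρ_m − ρ_c) / ρ_c = 10.8 km × (3.209 − 2.675) / 2.675 = 2.16 km.

2.16 km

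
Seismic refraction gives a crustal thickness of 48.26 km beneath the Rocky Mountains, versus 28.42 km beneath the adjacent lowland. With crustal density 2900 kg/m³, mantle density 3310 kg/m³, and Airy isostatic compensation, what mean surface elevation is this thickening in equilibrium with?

2.46 km

Excess crust Δ = 48.26 km − 28.42 km = 19.84 km, split between elevation h and root r with h + r = Δ.
Airy balance ρ_c h = (ρ_m − ρ_c) r gives r = h ρ_c/(ρ_m − ρ_c), so h (1 + ρ_c/(ρ_m − ρ_c)) = Δ, i.e. h = Δ (ρ_m − ρ_c)/ρ_m.
h = 19.84 km × 410/3310 = 2.46 km.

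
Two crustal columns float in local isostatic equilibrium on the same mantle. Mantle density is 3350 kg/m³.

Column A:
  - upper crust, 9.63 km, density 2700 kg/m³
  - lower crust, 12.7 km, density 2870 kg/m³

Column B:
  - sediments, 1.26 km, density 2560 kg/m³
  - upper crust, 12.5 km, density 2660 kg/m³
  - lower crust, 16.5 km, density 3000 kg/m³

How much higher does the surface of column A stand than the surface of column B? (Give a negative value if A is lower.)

For any compensation level in the mantle, the mantle terms cancel and isostasy reduces to e = (Σt_A − Σt_B) − (Σ(ρt)_A − Σ(ρt)_B) / ρ_m.
Σt_A = 22.33 km; Σt_B = 30.26 km; Σ(ρt)_A = 62450; Σ(ρt)_B = 85975.6 (in km·kg/m³).
e = (22.33 − 30.26) − (62450 − 85975.6) / 3350 = −0.907 km.

−0.907 km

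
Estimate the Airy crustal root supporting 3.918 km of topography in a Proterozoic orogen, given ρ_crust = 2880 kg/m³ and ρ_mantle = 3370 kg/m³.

23 km

In Airy isostatic equilibrium: the weight of the topography is balanced by the buoyancy of the root, ρ_c h = (ρ_m − ρ_c) r.
r = h · ρ_c / (ρ_m − ρ_c) = 3.918 km × 2880 / (3370 − 2880) = 23 km.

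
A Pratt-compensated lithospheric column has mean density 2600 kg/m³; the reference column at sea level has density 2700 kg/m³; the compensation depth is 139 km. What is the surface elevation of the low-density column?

5.35 km

ρ_ref D = ρ (D + h) → h = D (ρ_ref − ρ)/ρ.
h = 139 km × (2700 − 2600)/2600 = 5.35 km.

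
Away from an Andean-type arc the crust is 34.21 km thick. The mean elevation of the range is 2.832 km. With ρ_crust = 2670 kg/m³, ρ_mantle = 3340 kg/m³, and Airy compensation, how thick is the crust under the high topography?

Root depth r = h ρ_c / (ρ_m − ρ_c) = 2.832 km × 2670 / 670 = 11.29 km.
Total thickness = T + h + r = 34.21 km + 2.832 km + 11.29 km = 48.3 km.

48.3 km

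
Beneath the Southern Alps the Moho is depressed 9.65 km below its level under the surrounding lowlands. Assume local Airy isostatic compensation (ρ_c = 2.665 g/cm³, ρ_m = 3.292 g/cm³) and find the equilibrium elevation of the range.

2.27 km

Balancing pressure at the compensation depth: ρ_c h = (ρ_m − ρ_c) r.
h = r (ρ_m − ρ_c) / ρ_c = 9.65 km × (3.292 − 2.665) / 2.665 = 2.27 km.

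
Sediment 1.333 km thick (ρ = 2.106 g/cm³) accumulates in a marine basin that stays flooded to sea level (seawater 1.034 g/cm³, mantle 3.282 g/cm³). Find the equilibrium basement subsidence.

0.636 km

Submarine loading: the sediment displaces seawater, and the subsidence is in turn flooded, so s (ρ_m − ρ_w) = t (ρ_sed − ρ_w).
s = 1.333 km × (2.106 − 1.034) / (3.282 − 1.034) = 0.636 km.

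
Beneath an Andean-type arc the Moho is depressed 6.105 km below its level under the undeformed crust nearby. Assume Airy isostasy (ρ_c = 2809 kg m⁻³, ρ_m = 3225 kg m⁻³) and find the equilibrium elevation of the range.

By Archimedes' principle applied to the lithosphere: ρ_c h = (ρ_m − ρ_c) r.
h = r (ρ_m − ρ_c) / ρ_c = 6.105 km × (3225 − 2809) / 2809 = 0.904 km.

0.904 km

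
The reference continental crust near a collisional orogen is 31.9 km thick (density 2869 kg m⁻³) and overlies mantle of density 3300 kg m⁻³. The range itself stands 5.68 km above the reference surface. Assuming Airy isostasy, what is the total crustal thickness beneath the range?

75.4 km

Root depth r = h ρ_c / (ρ_m − ρ_c) = 5.68 km × 2869 / 431 = 37.81 km.
Total thickness = T + h + r = 31.9 km + 5.68 km + 37.81 km = 75.4 km.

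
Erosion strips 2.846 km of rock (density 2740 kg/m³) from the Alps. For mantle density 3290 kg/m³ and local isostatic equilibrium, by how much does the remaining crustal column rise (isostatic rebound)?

2.37 km

Unloading: uplift u = e ρ_c/ρ_m = 2.846 km × 2740/3290 = 2.37 km.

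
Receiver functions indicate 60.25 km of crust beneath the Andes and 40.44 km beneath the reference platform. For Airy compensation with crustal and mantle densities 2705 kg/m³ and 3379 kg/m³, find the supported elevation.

Excess crust Δ = 60.25 km − 40.44 km = 19.81 km, split between elevation h and root r with h + r = Δ.
Airy balance ρ_c h = (ρ_m − ρ_c) r gives r = h ρ_c/(ρ_m − ρ_c), so h (1 + ρ_c/(ρ_m − ρ_c)) = Δ, i.e. h = Δ (ρ_m − ρ_c)/ρ_m.
h = 19.81 km × 674/3379 = 3.95 km.

3.95 km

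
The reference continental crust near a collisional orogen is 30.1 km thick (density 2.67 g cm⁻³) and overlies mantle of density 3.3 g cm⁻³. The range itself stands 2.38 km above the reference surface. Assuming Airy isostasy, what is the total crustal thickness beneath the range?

42.6 km

Root depth r = h ρ_c / (ρ_m − ρ_c) = 2.38 km × 2.67 / 0.63 = 10.09 km.
Total thickness = T + h + r = 30.1 km + 2.38 km + 10.09 km = 42.6 km.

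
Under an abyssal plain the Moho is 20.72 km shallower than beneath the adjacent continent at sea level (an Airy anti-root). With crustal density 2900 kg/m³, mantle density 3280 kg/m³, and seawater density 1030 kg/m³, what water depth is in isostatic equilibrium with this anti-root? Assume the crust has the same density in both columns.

Replacing a thickness d of crust by seawater at the top must be balanced by replacing crust with mantle at the base: d (ρ_c − ρ_w) = a (ρ_m − ρ_c).
d = a (ρ_m − ρ_c)/(ρ_c − ρ_w) = 20.72 km × 380/1870 = 4.21 km.

4.21 km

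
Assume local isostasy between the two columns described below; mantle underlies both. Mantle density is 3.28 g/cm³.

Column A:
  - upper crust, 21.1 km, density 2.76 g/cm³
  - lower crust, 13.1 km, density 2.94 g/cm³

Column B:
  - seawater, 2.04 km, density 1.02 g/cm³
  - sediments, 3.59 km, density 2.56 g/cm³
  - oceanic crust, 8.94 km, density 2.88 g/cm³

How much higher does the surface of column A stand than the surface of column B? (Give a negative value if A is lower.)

1.42 km

For any compensation level in the mantle, the mantle terms cancel and isostasy reduces to e = (Σt_A − Σt_B) − (Σ(ρt)_A − Σ(ρt)_B) / ρ_m.
Σt_A = 34.2 km; Σt_B = 14.57 km; Σ(ρt)_A = 96.75; Σ(ρt)_B = 37.0184 (in km·g/cm³).
e = (34.2 − 14.57) − (96.75 − 37.0184) / 3.28 = 1.42 km.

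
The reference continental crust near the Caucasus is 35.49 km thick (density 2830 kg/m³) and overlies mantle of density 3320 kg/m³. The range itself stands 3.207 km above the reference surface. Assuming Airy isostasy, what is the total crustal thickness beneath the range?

57.2 km

Root depth r = h ρ_c / (ρ_m − ρ_c) = 3.207 km × 2830 / 490 = 18.52 km.
Total thickness = T + h + r = 35.49 km + 3.207 km + 18.52 km = 57.2 km.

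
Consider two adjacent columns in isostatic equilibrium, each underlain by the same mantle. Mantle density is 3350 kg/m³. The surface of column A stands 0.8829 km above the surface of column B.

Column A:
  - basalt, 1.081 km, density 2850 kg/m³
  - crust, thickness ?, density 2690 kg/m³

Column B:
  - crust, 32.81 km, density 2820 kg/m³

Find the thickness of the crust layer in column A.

30 km

Take the compensation level at the base of the deeper column (depth z_c below the surface of column A) and equate Σ ρ_i t_i down to z_c; mantle fills any gap and the z_c terms cancel.
Column A: 1.081×2850 + x×2690 + (z_c − 1.081 − x)×3350
Column B: 0.8829×0 + 32.81×2820 + (z_c − 0.8829 − 32.81)×3350
The z_c×3350 term appears on both sides and cancels. Collect the known terms of each column as K = Σ(ρt)_known − 3350 × (depth of known layers): K_A = 3080.85 − 3350×1.081 = −540.5; K_B = 92524.2 − 3350×(0.8829 + 32.81) = −20347.015.
Balance: K_A − x×(3350 − 2690) = K_B, so x = (K_A − K_B)/(3350 − 2690) = 19806.5/660 = 30 km.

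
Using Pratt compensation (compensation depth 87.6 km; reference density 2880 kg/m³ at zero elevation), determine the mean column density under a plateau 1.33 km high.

Pratt balance: ρ_ref D = ρ (D + h).
ρ = ρ_ref D/(D + h) = 2880 × 87.6 km/(87.6 km + 1.33 km) = 2840 kg/m³.

2840 kg/m³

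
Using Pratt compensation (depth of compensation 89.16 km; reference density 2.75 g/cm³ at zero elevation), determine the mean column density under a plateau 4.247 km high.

2.62 g/cm³

Pratt balance: ρ_ref D = ρ (D + h).
ρ = ρ_ref D/(D + h) = 2.75 × 89.16 km/(89.16 km + 4.247 km) = 2.62 g/cm³.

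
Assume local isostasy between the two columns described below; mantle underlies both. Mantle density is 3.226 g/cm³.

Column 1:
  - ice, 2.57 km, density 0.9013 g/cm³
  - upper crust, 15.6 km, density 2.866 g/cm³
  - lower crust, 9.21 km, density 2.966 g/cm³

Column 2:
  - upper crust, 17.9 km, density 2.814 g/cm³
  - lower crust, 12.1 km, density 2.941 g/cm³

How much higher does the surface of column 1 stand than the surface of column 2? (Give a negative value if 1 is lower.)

0.98 km

For any compensation level in the mantle, the mantle terms cancel and isostasy reduces to e = (Σt_1 − Σt_2) − (Σ(ρt)_1 − Σ(ρt)_2) / ρ_m.
Σt_1 = 27.38 km; Σt_2 = 30 km; Σ(ρt)_1 = 74.342801; Σ(ρt)_2 = 85.9567 (in km·g/cm³).
e = (27.38 − 30) − (74.342801 − 85.9567) / 3.226 = 0.98 km.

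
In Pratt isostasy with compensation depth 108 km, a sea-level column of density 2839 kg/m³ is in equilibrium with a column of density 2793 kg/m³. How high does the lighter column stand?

ρ_ref D = ρ (D + h) → h = D (ρ_ref − ρ)/ρ.
h = 108 km × (2839 − 2793)/2793 = 1.78 km.

1.78 km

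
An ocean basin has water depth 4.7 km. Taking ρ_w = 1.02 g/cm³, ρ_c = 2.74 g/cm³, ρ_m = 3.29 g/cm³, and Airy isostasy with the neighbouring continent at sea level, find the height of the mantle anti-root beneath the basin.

For local isostatic compensation: replacing crust with seawater at the top is compensated by replacing crust with mantle at the base: d (ρ_c − ρ_w) = a (ρ_m − ρ_c).
a = d (ρ_c − ρ_w)/(ρ_m − ρ_c) = 4.7 km × 1.72/0.55 = 14.7 km.

14.7 km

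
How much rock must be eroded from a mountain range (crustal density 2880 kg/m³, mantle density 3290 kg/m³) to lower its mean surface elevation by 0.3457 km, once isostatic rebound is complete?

Net drop Δ = e − u = e − e ρ_c/ρ_m = e (ρ_m − ρ_c)/ρ_m.
e = Δ ρ_m/(ρ_m − ρ_c) = 0.3457 km × 3290/410 = 2.77 km.

2.77 km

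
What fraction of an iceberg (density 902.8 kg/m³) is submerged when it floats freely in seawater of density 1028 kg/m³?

Submerged fraction = ρ_obj/ρ_fluid = 902.8/1028 = 0.878.

0.878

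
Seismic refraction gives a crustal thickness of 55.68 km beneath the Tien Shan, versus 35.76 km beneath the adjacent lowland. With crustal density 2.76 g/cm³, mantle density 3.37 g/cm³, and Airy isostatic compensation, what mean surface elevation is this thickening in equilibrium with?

3.61 km

Excess crust Δ = 55.68 km − 35.76 km = 19.92 km, split between elevation h and root r with h + r = Δ.
Airy balance ρ_c h = (ρ_m − ρ_c) r gives r = h ρ_c/(ρ_m − ρ_c), so h (1 + ρ_c/(ρ_m − ρ_c)) = Δ, i.e. h = Δ (ρ_m − ρ_c)/ρ_m.
h = 19.92 km × 0.61/3.37 = 3.61 km.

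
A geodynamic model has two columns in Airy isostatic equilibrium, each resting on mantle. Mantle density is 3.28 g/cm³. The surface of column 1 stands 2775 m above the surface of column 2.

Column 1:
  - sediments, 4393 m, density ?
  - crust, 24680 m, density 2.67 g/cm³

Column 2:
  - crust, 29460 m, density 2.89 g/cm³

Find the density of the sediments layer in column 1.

2.02 g/cm³

Take the compensation level at the base of the deeper column (depth z_c below the surface of column 1) and equate Σ ρ_i t_i down to z_c; mantle fills any gap and the z_c terms cancel.
Column 1: 4393×ρ + 24680×2.67 + (z_c − 29073)×3.28
Column 2: 2775×0 + 29460×2.89 + (z_c − 2775 − 29460)×3.28
The z_c×3.28 term appears on both sides and cancels. Collect the known terms of each column as K = Σ(ρt)_known − 3.28 × (depth of known layers): K_1 = 65895.6 − 3.28×29073 = −29463.84; K_2 = 85139.4 − 3.28×(2775 + 29460) = −20591.4.
Balance: K_1 + 4393×ρ = K_2, so ρ = (K_2 − K_1)/4393 = 8872.44/4393 = 2.02 g/cm³.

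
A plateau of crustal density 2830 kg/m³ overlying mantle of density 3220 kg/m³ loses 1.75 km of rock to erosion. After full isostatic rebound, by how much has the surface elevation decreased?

0.212 km

Rebound u = e ρ_c/ρ_m = 1.75 km × 2830/3220 = 1.538 km.
Net surface drop = e − u = 1.75 km − 1.538 km = e (ρ_m − ρ_c)/ρ_m = 0.212 km.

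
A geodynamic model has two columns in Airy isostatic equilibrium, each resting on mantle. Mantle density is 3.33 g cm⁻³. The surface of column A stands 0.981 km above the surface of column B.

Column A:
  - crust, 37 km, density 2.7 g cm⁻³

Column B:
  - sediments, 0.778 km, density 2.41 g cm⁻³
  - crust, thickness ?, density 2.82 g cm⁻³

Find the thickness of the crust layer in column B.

Take the compensation level at the base of the deeper column (depth z_c below the surface of column A) and equate Σ ρ_i t_i down to z_c; mantle fills any gap and the z_c terms cancel.
Column A: 37×2.7 + (z_c − 37)×3.33
Column B: 0.981×0 + 0.778×2.41 + x×2.82 + (z_c − 0.981 − 0.778 − x)×3.33
The z_c×3.33 term appears on both sides and cancels. Collect the known terms of each column as K = Σ(ρt)_known − 3.33 × (depth of known layers): K_A = 99.9 − 3.33×37 = −23.31; K_B = 1.87498 − 3.33×(0.981 + 0.778) = −3.98249.
Balance: K_A = K_B − x×(3.33 − 2.82), so x = (K_B − K_A)/(3.33 − 2.82) = 19.3275/0.51 = 37.9 km.

37.9 km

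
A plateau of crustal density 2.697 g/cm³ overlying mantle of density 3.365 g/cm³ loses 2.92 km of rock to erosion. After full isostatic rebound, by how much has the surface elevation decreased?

0.58 km

Rebound u = e ρ_c/ρ_m = 2.92 km × 2.697/3.365 = 2.34 km.
Net surface drop = e − u = 2.92 km − 2.34 km = e (ρ_m − ρ_c)/ρ_m = 0.58 km.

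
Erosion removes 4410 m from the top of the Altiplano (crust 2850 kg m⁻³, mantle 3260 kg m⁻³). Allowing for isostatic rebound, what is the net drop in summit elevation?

Rebound u = e ρ_c/ρ_m = 4410 m × 2850/3260 = 3855 m.
Net surface drop = e − u = 4410 m − 3855 m = e (ρ_m − ρ_c)/ρ_m = 555 m.

555 m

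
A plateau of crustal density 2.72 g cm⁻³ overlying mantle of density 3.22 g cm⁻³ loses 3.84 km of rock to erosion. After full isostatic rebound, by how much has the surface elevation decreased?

0.596 km

Rebound u = e ρ_c/ρ_m = 3.84 km × 2.72/3.22 = 3.244 km.
Net surface drop = e − u = 3.84 km − 3.244 km = e (ρ_m − ρ_c)/ρ_m = 0.596 km.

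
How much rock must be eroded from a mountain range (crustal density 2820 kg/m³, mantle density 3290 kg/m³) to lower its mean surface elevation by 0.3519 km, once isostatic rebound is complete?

2.46 km

Net drop Δ = e − u = e − e ρ_c/ρ_m = e (ρ_m − ρ_c)/ρ_m.
e = Δ ρ_m/(ρ_m − ρ_c) = 0.3519 km × 3290/470 = 2.46 km.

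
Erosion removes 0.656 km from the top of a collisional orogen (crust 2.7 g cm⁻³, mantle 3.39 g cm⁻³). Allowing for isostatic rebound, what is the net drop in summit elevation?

Rebound u = e ρ_c/ρ_m = 0.656 km × 2.7/3.39 = 0.5225 km.
Net surface drop = e − u = 0.656 km − 0.5225 km = e (ρ_m − ρ_c)/ρ_m = 0.134 km.

0.134 km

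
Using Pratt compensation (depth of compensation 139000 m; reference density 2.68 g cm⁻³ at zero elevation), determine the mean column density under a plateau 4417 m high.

Pratt balance: ρ_ref D = ρ (D + h).
ρ = ρ_ref D/(D + h) = 2.68 × 139000 m/(139000 m + 4417 m) = 2.6 g cm⁻³.

2.6 g cm⁻³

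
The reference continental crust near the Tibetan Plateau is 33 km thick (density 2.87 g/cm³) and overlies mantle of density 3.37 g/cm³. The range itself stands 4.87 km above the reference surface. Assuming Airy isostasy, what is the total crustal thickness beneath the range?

Root depth r = h ρ_c / (ρ_m − ρ_c) = 4.87 km × 2.87 / 0.5 = 27.95 km.
Total thickness = T + h + r = 33 km + 4.87 km + 27.95 km = 65.8 km.

65.8 km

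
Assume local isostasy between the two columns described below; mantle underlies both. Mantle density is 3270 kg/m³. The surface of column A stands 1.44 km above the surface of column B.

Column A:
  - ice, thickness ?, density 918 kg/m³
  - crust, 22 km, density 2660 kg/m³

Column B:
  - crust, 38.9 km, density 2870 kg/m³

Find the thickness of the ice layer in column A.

Take the compensation level at the base of the deeper column (depth z_c below the surface of column A) and equate Σ ρ_i t_i down to z_c; mantle fills any gap and the z_c terms cancel.
Column A: x×918 + 22×2660 + (z_c − 22 − x)×3270
Column B: 1.44×0 + 38.9×2870 + (z_c − 1.44 − 38.9)×3270
The z_c×3270 term appears on both sides and cancels. Collect the known terms of each column as K = Σ(ρt)_known − 3270 × (depth of known layers): K_A = 58520 − 3270×22 = −13420; K_B = 111643 − 3270×(1.44 + 38.9) = −20268.8.
Balance: K_A − x×(3270 − 918) = K_B, so x = (K_A − K_B)/(3270 − 918) = 6848.8/2352 = 2.91 km.

2.91 km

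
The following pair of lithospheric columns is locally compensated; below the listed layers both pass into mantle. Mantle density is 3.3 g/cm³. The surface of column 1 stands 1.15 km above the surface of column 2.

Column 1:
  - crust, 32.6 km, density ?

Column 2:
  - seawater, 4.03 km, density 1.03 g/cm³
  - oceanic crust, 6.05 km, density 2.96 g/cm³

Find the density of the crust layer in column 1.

Take the compensation level at the base of the deeper column (depth z_c below the surface of column 1) and equate Σ ρ_i t_i down to z_c; mantle fills any gap and the z_c terms cancel.
Column 1: 32.6×ρ + (z_c − 32.6)×3.3
Column 2: 1.15×0 + 4.03×1.03 + 6.05×2.96 + (z_c − 1.15 − 10.08)×3.3
The z_c×3.3 term appears on both sides and cancels. Collect the known terms of each column as K = Σ(ρt)_known − 3.3 × (depth of known layers): K_1 = 0 − 3.3×32.6 = −107.58; K_2 = 22.0589 − 3.3×(1.15 + 10.08) = −15.0001.
Balance: K_1 + 32.6×ρ = K_2, so ρ = (K_2 − K_1)/32.6 = 92.5799/32.6 = 2.84 g/cm³.

2.84 g/cm³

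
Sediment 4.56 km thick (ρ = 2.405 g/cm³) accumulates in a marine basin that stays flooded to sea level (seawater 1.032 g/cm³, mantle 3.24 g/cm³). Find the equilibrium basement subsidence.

Submarine loading: the sediment displaces seawater, and the subsidence is in turn flooded, so s (ρ_m − ρ_w) = t (ρ_sed − ρ_w).
s = 4.56 km × (2.405 − 1.032) / (3.24 − 1.032) = 2.84 km.

2.84 km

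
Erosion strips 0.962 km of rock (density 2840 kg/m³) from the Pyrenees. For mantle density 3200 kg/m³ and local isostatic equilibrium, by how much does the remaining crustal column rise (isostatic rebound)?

0.854 km

Unloading: uplift u = e ρ_c/ρ_m = 0.962 km × 2840/3200 = 0.854 km.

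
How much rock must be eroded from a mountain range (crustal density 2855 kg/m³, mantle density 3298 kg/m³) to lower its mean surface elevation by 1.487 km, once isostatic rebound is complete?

11.1 km

Net drop Δ = e − u = e − e ρ_c/ρ_m = e (ρ_m − ρ_c)/ρ_m.
e = Δ ρ_m/(ρ_m − ρ_c) = 1.487 km × 3298/443 = 11.1 km.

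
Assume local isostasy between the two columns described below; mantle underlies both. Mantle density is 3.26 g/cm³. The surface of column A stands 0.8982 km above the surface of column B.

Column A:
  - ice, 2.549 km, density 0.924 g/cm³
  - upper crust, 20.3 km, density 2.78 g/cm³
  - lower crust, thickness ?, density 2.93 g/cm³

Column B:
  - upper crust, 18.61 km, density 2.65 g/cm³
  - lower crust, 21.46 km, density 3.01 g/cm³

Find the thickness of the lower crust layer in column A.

12 km

Take the compensation level at the base of the deeper column (depth z_c below the surface of column A) and equate Σ ρ_i t_i down to z_c; mantle fills any gap and the z_c terms cancel.
Column A: 2.549×0.924 + 20.3×2.78 + x×2.93 + (z_c − 22.849 − x)×3.26
Column B: 0.8982×0 + 18.61×2.65 + 21.46×3.01 + (z_c − 0.8982 − 40.07)×3.26
The z_c×3.26 term appears on both sides and cancels. Collect the known terms of each column as K = Σ(ρt)_known − 3.26 × (depth of known layers): K_A = 58.789276 − 3.26×22.849 = −15.698464; K_B = 113.9111 − 3.26×(0.8982 + 40.07) = −19.645232.
Balance: K_A − x×(3.26 − 2.93) = K_B, so x = (K_A − K_B)/(3.26 − 2.93) = 3.94677/0.33 = 12 km.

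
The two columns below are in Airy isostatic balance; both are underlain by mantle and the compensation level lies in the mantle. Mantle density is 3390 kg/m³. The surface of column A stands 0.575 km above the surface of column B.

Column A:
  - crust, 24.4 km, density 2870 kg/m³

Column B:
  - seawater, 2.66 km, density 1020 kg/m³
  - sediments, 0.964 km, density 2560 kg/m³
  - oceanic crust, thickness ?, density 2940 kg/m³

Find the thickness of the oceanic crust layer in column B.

8.08 km

Take the compensation level at the base of the deeper column (depth z_c below the surface of column A) and equate Σ ρ_i t_i down to z_c; mantle fills any gap and the z_c terms cancel.
Column A: 24.4×2870 + (z_c − 24.4)×3390
Column B: 0.575×0 + 2.66×1020 + 0.964×2560 + x×2940 + (z_c − 0.575 − 3.624 − x)×3390
The z_c×3390 term appears on both sides and cancels. Collect the known terms of each column as K = Σ(ρt)_known − 3390 × (depth of known layers): K_A = 70028 − 3390×24.4 = −12688; K_B = 5181.04 − 3390×(0.575 + 3.624) = −9053.57.
Balance: K_A = K_B − x×(3390 − 2940), so x = (K_B − K_A)/(3390 − 2940) = 3634.43/450 = 8.08 km.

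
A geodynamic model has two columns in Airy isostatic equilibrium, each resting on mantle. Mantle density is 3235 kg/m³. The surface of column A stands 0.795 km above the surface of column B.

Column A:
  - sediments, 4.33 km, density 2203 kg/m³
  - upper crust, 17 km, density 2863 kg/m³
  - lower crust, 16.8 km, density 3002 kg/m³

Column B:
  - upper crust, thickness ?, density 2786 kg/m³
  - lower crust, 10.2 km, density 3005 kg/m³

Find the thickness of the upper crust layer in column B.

Take the compensation level at the base of the deeper column (depth z_c below the surface of column A) and equate Σ ρ_i t_i down to z_c; mantle fills any gap and the z_c terms cancel.
Column A: 4.33×2203 + 17×2863 + 16.8×3002 + (z_c − 38.13)×3235
Column B: 0.795×0 + x×2786 + 10.2×3005 + (z_c − 0.795 − 10.2 − x)×3235
The z_c×3235 term appears on both sides and cancels. Collect the known terms of each column as K = Σ(ρt)_known − 3235 × (depth of known layers): K_A = 108643.59 − 3235×38.13 = −14706.96; K_B = 30651 − 3235×(0.795 + 10.2) = −4917.825.
Balance: K_A = K_B − x×(3235 − 2786), so x = (K_B − K_A)/(3235 − 2786) = 9789.14/449 = 21.8 km.

21.8 km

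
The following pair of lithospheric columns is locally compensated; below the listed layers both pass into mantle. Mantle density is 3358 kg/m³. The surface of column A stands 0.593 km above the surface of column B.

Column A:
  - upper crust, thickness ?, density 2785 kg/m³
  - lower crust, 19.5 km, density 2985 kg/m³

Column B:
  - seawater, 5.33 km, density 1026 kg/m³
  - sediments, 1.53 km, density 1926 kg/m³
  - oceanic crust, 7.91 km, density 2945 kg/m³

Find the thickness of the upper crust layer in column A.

Take the compensation level at the base of the deeper column (depth z_c below the surface of column A) and equate Σ ρ_i t_i down to z_c; mantle fills any gap and the z_c terms cancel.
Column A: x×2785 + 19.5×2985 + (z_c − 19.5 − x)×3358
Column B: 0.593×0 + 5.33×1026 + 1.53×1926 + 7.91×2945 + (z_c − 0.593 − 14.77)×3358
The z_c×3358 term appears on both sides and cancels. Collect the known terms of each column as K = Σ(ρt)_known − 3358 × (depth of known layers): K_A = 58207.5 − 3358×19.5 = −7273.5; K_B = 31710.31 − 3358×(0.593 + 14.77) = −19878.644.
Balance: K_A − x×(3358 − 2785) = K_B, so x = (K_A − K_B)/(3358 − 2785) = 12605.1/573 = 22 km.

22 km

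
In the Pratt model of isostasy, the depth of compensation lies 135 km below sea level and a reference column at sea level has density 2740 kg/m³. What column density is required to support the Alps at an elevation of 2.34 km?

Pratt balance: ρ_ref D = ρ (D + h).
ρ = ρ_ref D/(D + h) = 2740 × 135 km/(135 km + 2.34 km) = 2690 kg/m³.

2690 kg/m³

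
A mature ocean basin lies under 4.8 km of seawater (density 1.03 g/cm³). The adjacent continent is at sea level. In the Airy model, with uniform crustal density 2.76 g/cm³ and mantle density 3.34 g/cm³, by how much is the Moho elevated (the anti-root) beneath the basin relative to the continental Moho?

Isostatic balance requires: replacing crust with seawater at the top is compensated by replacing crust with mantle at the base: d (ρ_c − ρ_w) = a (ρ_m − ρ_c).
a = d (ρ_c − ρ_w)/(ρ_m − ρ_c) = 4.8 km × 1.73/0.58 = 14.3 km.

14.3 km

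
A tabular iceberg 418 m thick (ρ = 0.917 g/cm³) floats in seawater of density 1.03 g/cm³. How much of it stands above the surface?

45.9 m

Floating equilibrium: submerged depth d = t ρ_obj/ρ_fluid = 418 m × 0.917/1.03 = 372.1 m.
Freeboard = t − d = 418 m − 372.1 m = 45.9 m.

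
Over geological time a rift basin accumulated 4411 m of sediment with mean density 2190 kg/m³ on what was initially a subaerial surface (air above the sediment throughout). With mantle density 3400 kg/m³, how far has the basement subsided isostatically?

2840 m

Subaerial load: s = t ρ_sed / ρ_m = 4411 m × 2190/3400 = 2840 m.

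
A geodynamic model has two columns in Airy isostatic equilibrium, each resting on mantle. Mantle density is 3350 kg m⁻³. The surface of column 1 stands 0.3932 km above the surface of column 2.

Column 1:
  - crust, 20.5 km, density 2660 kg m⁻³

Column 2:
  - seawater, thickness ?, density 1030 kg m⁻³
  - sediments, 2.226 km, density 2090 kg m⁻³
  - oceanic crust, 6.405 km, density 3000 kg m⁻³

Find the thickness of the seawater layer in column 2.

Take the compensation level at the base of the deeper column (depth z_c below the surface of column 1) and equate Σ ρ_i t_i down to z_c; mantle fills any gap and the z_c terms cancel.
Column 1: 20.5×2660 + (z_c − 20.5)×3350
Column 2: 0.3932×0 + x×1030 + 2.226×2090 + 6.405×3000 + (z_c − 0.3932 − 8.631 − x)×3350
The z_c×3350 term appears on both sides and cancels. Collect the known terms of each column as K = Σ(ρt)_known − 3350 × (depth of known layers): K_1 = 54530 − 3350×20.5 = −14145; K_2 = 23867.34 − 3350×(0.3932 + 8.631) = −6363.73.
Balance: K_1 = K_2 − x×(3350 − 1030), so x = (K_2 − K_1)/(3350 − 1030) = 7781.27/2320 = 3.35 km.

3.35 km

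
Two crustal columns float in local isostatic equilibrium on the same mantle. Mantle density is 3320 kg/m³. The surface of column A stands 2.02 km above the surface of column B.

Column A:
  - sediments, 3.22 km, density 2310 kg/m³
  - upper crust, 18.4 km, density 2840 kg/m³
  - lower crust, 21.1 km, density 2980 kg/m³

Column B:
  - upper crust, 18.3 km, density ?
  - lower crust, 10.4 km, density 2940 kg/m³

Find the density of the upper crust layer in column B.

Take the compensation level at the base of the deeper column (depth z_c below the surface of column A) and equate Σ ρ_i t_i down to z_c; mantle fills any gap and the z_c terms cancel.
Column A: 3.22×2310 + 18.4×2840 + 21.1×2980 + (z_c − 42.72)×3320
Column B: 2.02×0 + 18.3×ρ + 10.4×2940 + (z_c − 2.02 − 28.7)×3320
The z_c×3320 term appears on both sides and cancels. Collect the known terms of each column as K = Σ(ρt)_known − 3320 × (depth of known layers): K_A = 122572.2 − 3320×42.72 = −19258.2; K_B = 30576 − 3320×(2.02 + 28.7) = −71414.4.
Balance: K_A = K_B + 18.3×ρ, so ρ = (K_A − K_B)/18.3 = 52156.2/18.3 = 2850 kg/m³.

2850 kg/m³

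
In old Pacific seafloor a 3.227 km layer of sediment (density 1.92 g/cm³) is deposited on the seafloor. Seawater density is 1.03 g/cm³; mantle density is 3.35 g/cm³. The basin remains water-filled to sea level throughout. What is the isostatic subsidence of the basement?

Submarine loading: the sediment displaces seawater, and the subsidence is in turn flooded, so s (ρ_m − ρ_w) = t (ρ_sed − ρ_w).
s = 3.227 km × (1.92 − 1.03) / (3.35 − 1.03) = 1.24 km.

1.24 km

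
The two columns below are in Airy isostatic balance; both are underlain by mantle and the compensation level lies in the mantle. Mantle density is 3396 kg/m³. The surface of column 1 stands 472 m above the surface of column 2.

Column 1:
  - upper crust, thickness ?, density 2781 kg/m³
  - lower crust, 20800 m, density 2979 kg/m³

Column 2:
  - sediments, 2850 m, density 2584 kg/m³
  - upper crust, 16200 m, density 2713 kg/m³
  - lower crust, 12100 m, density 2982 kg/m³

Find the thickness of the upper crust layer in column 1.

Take the compensation level at the base of the deeper column (depth z_c below the surface of column 1) and equate Σ ρ_i t_i down to z_c; mantle fills any gap and the z_c terms cancel.
Column 1: x×2781 + 20800×2979 + (z_c − 20800 − x)×3396
Column 2: 472×0 + 2850×2584 + 16200×2713 + 12100×2982 + (z_c − 472 − 31150)×3396
The z_c×3396 term appears on both sides and cancels. Collect the known terms of each column as K = Σ(ρt)_known − 3396 × (depth of known layers): K_1 = 61963200 − 3396×20800 = −8673600; K_2 = 87397200 − 3396×(472 + 31150) = −19991112.
Balance: K_1 − x×(3396 − 2781) = K_2, so x = (K_1 − K_2)/(3396 − 2781) = 11317500/615 = 18400 m.

18400 m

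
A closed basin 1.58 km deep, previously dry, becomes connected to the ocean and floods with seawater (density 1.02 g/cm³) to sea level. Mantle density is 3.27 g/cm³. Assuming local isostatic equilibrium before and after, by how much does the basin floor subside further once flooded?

0.716 km

After flooding the water column is d + s deep. Its weight must equal the weight of mantle displaced by the extra subsidence s: (d + s) ρ_w = s ρ_m.
s = d ρ_w / (ρ_m − ρ_w) = 1.58 km × 1.02/(3.27 − 1.02) = 0.716 km.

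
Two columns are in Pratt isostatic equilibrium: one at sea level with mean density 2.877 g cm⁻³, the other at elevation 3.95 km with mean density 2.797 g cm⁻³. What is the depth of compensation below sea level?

ρ_ref D = ρ (D + h) → D (ρ_ref − ρ) = ρ h.
D = ρ h/(ρ_ref − ρ) = 2.797 × 3.95 km/(2.877 − 2.797) = 138 km.

138 km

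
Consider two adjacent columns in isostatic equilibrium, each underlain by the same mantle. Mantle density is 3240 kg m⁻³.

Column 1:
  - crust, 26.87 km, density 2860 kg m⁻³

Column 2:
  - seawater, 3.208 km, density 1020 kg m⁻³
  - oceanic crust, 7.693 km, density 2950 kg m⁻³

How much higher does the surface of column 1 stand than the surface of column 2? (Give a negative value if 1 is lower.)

0.265 km

For any compensation level in the mantle, the mantle terms cancel and isostasy reduces to e = (Σt_1 − Σt_2) − (Σ(ρt)_1 − Σ(ρt)_2) / ρ_m.
Σt_1 = 26.87 km; Σt_2 = 10.901 km; Σ(ρt)_1 = 76848.2; Σ(ρt)_2 = 25966.51 (in km·kg m⁻³).
e = (26.87 − 10.901) − (76848.2 − 25966.51) / 3240 = 0.265 km.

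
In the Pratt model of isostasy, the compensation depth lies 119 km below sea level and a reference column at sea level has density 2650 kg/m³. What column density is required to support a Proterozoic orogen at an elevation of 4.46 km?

2550 kg/m³

Pratt balance: ρ_ref D = ρ (D + h).
ρ = ρ_ref D/(D + h) = 2650 × 119 km/(119 km + 4.46 km) = 2550 kg/m³.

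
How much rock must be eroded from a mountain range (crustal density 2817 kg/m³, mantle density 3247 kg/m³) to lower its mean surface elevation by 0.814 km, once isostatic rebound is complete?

6.15 km

Net drop Δ = e − u = e − e ρ_c/ρ_m = e (ρ_m − ρ_c)/ρ_m.
e = Δ ρ_m/(ρ_m − ρ_c) = 0.814 km × 3247/430 = 6.15 km.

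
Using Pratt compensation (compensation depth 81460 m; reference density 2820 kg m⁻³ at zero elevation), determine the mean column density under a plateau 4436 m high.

2670 kg m⁻³

Pratt balance: ρ_ref D = ρ (D + h).
ρ = ρ_ref D/(D + h) = 2820 × 81460 m/(81460 m + 4436 m) = 2670 kg m⁻³.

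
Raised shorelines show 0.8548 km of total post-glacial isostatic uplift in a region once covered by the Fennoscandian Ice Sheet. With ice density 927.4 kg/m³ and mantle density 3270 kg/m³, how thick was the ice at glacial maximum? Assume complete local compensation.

3.01 km

u = t ρ_ice/ρ_m → t = u ρ_m/ρ_ice = 0.8548 km × 3270/927.4 = 3.01 km.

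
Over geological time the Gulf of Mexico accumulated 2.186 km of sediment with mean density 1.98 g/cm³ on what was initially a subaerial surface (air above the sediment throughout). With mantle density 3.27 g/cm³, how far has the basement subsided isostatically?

Subaerial load: s = t ρ_sed / ρ_m = 2.186 km × 1.98/3.27 = 1.32 km.

1.32 km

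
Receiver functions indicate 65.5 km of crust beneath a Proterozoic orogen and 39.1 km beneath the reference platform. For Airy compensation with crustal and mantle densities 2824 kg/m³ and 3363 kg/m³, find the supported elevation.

Excess crust Δ = 65.5 km − 39.1 km = 26.4 km, split between elevation h and root r with h + r = Δ.
Airy balance ρ_c h = (ρ_m − ρ_c) r gives r = h ρ_c/(ρ_m − ρ_c), so h (1 + ρ_c/(ρ_m − ρ_c)) = Δ, i.e. h = Δ (ρ_m − ρ_c)/ρ_m.
h = 26.4 km × 539/3363 = 4.23 km.

4.23 km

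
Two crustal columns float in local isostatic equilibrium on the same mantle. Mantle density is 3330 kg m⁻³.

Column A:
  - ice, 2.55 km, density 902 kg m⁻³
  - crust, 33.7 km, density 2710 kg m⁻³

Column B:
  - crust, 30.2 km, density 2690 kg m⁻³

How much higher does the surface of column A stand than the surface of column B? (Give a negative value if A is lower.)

For any compensation level in the mantle, the mantle terms cancel and isostasy reduces to e = (Σt_A − Σt_B) − (Σ(ρt)_A − Σ(ρt)_B) / ρ_m.
Σt_A = 36.25 km; Σt_B = 30.2 km; Σ(ρt)_A = 93627.1; Σ(ρt)_B = 81238 (in km·kg m⁻³).
e = (36.25 − 30.2) − (93627.1 − 81238) / 3330 = 2.33 km.

2.33 km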